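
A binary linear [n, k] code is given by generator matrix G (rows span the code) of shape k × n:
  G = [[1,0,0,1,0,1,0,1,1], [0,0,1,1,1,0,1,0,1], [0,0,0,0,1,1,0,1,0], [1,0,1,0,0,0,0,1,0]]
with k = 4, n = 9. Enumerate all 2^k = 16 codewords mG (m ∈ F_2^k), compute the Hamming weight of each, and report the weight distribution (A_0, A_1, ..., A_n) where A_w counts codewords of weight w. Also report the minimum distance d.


Weight distribution: A_0 = 1, A_2 = 1, A_3 = 4, A_4 = 3, A_5 = 4, A_6 = 3. Minimum distance d = 2.

Enumerate all 2^4 = 16 messages m ∈ F_2^4.
For each, compute codeword c = mG in F_2^9, then tally its weight.
  m = 0000 → c = 000000000, weight = 0.
  m = 1000 → c = 100101011, weight = 5.
  m = 0100 → c = 001110101, weight = 5.
  m = 1100 → c = 101011110, weight = 6.
  m = 0010 → c = 000011010, weight = 3.
  m = 1010 → c = 100110001, weight = 4.
  m = 0110 → c = 001101111, weight = 6.
  m = 1110 → c = 101000100, weight = 3.
  m = 0001 → c = 101000010, weight = 3.
  m = 1001 → c = 001101001, weight = 4.
  m = 0101 → c = 100110111, weight = 6.
  m = 1101 → c = 000011100, weight = 3.
  m = 0011 → c = 101011000, weight = 4.
  m = 1011 → c = 001110011, weight = 5.
  m = 0111 → c = 100101101, weight = 5.
  m = 1111 → c = 000000110, weight = 2.
Tally weights:
  weight 0: 1 codewords.
  weight 2: 1 codewords.
  weight 3: 4 codewords.
  weight 4: 3 codewords.
  weight 5: 4 codewords.
  weight 6: 3 codewords.
Minimum distance d = smallest w > 0 with A_w > 0 = 2.
Sanity: Σ A_w = 16 = 2^4 = 16 ✓.


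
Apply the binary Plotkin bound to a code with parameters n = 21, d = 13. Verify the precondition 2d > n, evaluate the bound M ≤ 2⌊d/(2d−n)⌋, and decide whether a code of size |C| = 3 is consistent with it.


Plotkin bound M ≤ 4; given |C| = 3 ≤ bound (satisfied).

Check applicability: 2d = 26, n = 21.
2d − n = 5 > 0, so Plotkin applies.
Compute d/(2d−n) = 13/5 ≈ 2.6000.
⌊d/(2d−n)⌋ = 2.
Plotkin bound: M ≤ 2·2 = 4.
Given |C| = 3, check: satisfied.
This |C| is below the Plotkin bound.


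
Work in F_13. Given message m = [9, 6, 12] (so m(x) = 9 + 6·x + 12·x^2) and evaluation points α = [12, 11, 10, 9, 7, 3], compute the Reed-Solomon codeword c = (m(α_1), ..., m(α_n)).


c = [2, 6, 8, 8, 2, 5]

Message polynomial: m(x) = 9 + 6·x + 12·x^2 (mod 13).
For each evaluation point α_i, compute m(α_i) mod 13:
  α_1 = 12: Horner steps 12 → 7 → 2, so m(12) = 2.
  α_2 = 11: Horner steps 12 → 8 → 6, so m(11) = 6.
  α_3 = 10: Horner steps 12 → 9 → 8, so m(10) = 8.
  α_4 = 9: Horner steps 12 → 10 → 8, so m(9) = 8.
  α_5 = 7: Horner steps 12 → 12 → 2, so m(7) = 2.
  α_6 = 3: Horner steps 12 → 3 → 5, so m(3) = 5.
Codeword c = [2, 6, 8, 8, 2, 5] ∈ F_13^6.


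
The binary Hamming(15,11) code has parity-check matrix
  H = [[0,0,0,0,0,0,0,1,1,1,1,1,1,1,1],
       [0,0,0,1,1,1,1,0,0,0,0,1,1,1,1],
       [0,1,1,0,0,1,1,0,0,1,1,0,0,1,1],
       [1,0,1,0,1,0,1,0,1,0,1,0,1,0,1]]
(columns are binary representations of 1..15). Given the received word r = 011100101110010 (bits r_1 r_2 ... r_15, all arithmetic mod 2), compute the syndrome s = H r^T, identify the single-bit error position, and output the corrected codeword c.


s = (0, 1, 0, 0)^T, error position = 4, corrected codeword c = 011000101110010

Compute s = H r^T mod 2 one row at a time:
  s_1 = 0 + 1 + 1 + 1 + 0 + 0 + 1 + 0 = 4 ≡ 0 (mod 2).
  s_2 = 1 + 0 + 0 + 1 + 0 + 0 + 1 + 0 = 3 ≡ 1 (mod 2).
  s_3 = 1 + 1 + 0 + 1 + 1 + 1 + 1 + 0 = 6 ≡ 0 (mod 2).
  s_4 = 0 + 1 + 0 + 1 + 1 + 1 + 0 + 0 = 4 ≡ 0 (mod 2).
s = (0, 1, 0, 0)^T — this equals column 4 of H (binary 0100), so error is at position 4.
Correct: flip bit 4 of r = 011100101110010 to get c = 011000101110010.


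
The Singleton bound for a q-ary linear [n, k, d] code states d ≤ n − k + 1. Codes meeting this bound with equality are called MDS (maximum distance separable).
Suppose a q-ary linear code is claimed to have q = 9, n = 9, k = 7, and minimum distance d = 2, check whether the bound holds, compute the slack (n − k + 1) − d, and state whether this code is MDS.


Singleton RHS = n − k + 1 = 3, slack = 1, bound satisfied, not MDS.

Singleton bound: d ≤ n − k + 1.
Here n = 9, k = 7, so n − k + 1 = 3.
Given d = 2, check d ≤ 3: YES.
Slack = (n − k + 1) − d = 1.
The code is NOT MDS (slack = 1 > 0).
Description: the claimed parameters are [9, 7, 2]_9; such a code would be non-MDS.


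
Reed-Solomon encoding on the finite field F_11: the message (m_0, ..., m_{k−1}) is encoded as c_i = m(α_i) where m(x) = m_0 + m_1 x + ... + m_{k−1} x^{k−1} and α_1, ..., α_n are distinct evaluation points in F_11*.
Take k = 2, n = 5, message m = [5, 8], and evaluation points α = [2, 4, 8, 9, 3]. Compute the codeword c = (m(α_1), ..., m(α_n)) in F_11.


c = [10, 4, 3, 0, 7]

Message polynomial: m(x) = 5 + 8·x (mod 11).
For each evaluation point α_i, compute m(α_i) mod 11:
  α_1 = 2: Horner steps 8 → 10, so m(2) = 10.
  α_2 = 4: Horner steps 8 → 4, so m(4) = 4.
  α_3 = 8: Horner steps 8 → 3, so m(8) = 3.
  α_4 = 9: Horner steps 8 → 0, so m(9) = 0.
  α_5 = 3: Horner steps 8 → 7, so m(3) = 7.
Codeword c = [10, 4, 3, 0, 7] ∈ F_11^5.


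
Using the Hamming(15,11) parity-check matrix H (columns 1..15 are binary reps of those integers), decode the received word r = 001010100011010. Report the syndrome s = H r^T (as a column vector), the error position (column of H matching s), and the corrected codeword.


s = (1, 0, 0, 0)^T, error position = 8, corrected codeword c = 001010110011010

Compute s = H r^T mod 2 one row at a time:
  s_1 = 0 + 0 + 0 + 1 + 1 + 0 + 1 + 0 = 3 ≡ 1 (mod 2).
  s_2 = 0 + 1 + 0 + 1 + 1 + 0 + 1 + 0 = 4 ≡ 0 (mod 2).
  s_3 = 0 + 1 + 0 + 1 + 0 + 1 + 1 + 0 = 4 ≡ 0 (mod 2).
  s_4 = 0 + 1 + 1 + 1 + 0 + 1 + 0 + 0 = 4 ≡ 0 (mod 2).
s = (1, 0, 0, 0)^T — this equals column 8 of H (binary 1000), so error is at position 8.
Correct: flip bit 8 of r = 001010100011010 to get c = 001010110011010.


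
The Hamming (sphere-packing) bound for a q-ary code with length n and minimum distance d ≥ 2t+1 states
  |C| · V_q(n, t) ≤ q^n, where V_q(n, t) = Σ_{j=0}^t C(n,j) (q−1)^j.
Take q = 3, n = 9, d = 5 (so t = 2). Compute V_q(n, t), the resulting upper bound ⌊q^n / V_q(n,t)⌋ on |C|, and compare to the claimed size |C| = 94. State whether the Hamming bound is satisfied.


V_q(n, t) = 163, q^n = 19683, Hamming bound = 120, |C| = 94 ≤ bound (satisfied).

Step 1: Compute V_q(n, t) = Σ_{j=0}^2 C(n, j) (q−1)^j.
  j = 0: C(9,0)·(2)^0 = 1·1 = 1.
  j = 1: C(9,1)·(2)^1 = 9·2 = 18.
  j = 2: C(9,2)·(2)^2 = 36·4 = 144.
  V_q(n, t) = 1 + 18 + 144 = 163.
Step 2: q^n = 3^9 = 19683.
Step 3: Hamming bound ⌊q^n / V_q(n,t)⌋ = ⌊19683/163⌋ = 120.
Step 4: Compare |C| = 94 to 120: satisfied.
The claimed |C| lies below the Hamming bound.


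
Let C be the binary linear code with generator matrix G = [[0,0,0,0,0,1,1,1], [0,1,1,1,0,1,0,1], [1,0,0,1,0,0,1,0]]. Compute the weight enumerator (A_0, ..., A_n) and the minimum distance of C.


Weight distribution: A_0 = 1, A_3 = 3, A_4 = 2, A_5 = 1, A_6 = 1. Minimum distance d = 3.

Enumerate all 2^3 = 8 messages m ∈ F_2^3.
For each, compute codeword c = mG in F_2^8, then tally its weight.
  m = 000 → c = 00000000, weight = 0.
  m = 100 → c = 00000111, weight = 3.
  m = 010 → c = 01110101, weight = 5.
  m = 110 → c = 01110010, weight = 4.
  m = 001 → c = 10010010, weight = 3.
  m = 101 → c = 10010101, weight = 4.
  m = 011 → c = 11100111, weight = 6.
  m = 111 → c = 11100000, weight = 3.
Tally weights:
  weight 0: 1 codewords.
  weight 3: 3 codewords.
  weight 4: 2 codewords.
  weight 5: 1 codewords.
  weight 6: 1 codewords.
Minimum distance d = smallest w > 0 with A_w > 0 = 3.
Sanity: Σ A_w = 8 = 2^3 = 8 ✓.


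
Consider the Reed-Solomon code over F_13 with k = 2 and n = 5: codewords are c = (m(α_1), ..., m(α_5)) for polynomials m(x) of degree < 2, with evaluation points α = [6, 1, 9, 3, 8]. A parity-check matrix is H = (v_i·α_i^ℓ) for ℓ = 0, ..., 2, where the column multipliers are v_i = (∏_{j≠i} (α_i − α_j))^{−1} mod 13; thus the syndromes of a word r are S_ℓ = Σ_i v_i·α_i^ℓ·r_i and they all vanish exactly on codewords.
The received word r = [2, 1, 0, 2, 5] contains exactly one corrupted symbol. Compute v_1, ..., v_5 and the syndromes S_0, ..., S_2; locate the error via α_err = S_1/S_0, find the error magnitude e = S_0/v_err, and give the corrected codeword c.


S = (12, 10, 4), error at position 4, error magnitude e = 11, c = [2, 1, 0, 4, 5].

Step 1: column multipliers v_i = (∏_{j≠i}(α_i − α_j))^{−1} mod 13.
  i = 1 (α = 6): (6−1)(6−9)(6−3)(6−8) = 5·(−3)·3·(−2) = 90 ≡ 12, so v_1 = 12^{−1} = 12 (mod 13).
  i = 2 (α = 1): (1−6)(1−9)(1−3)(1−8) = (−5)·(−8)·(−2)·(−7) = 560 ≡ 1, so v_2 = 1^{−1} = 1 (mod 13).
  i = 3 (α = 9): (9−6)(9−1)(9−3)(9−8) = 3·8·6·1 = 144 ≡ 1, so v_3 = 1^{−1} = 1 (mod 13).
  i = 4 (α = 3): (3−6)(3−1)(3−9)(3−8) = (−3)·2·(−6)·(−5) = −180 ≡ 2, so v_4 = 2^{−1} = 7 (mod 13).
  i = 5 (α = 8): (8−6)(8−1)(8−9)(8−3) = 2·7·(−1)·5 = −70 ≡ 8, so v_5 = 8^{−1} = 5 (mod 13).
  v = [12, 1, 1, 7, 5].
Step 2: syndromes of r = [2, 1, 0, 2, 5] (all sums mod 13).
  S_0 = Σ v_i r_i = 12·2 + 1·1 + 1·0 + 7·2 + 5·5 = 64 ≡ 12.
  S_1 = Σ v_i α_i r_i = 12·6·2 + 1·1·1 + 1·9·0 + 7·3·2 + 5·8·5 = 387 ≡ 10.
  α_i^2 mod 13 = [10, 1, 3, 9, 12].
  S_2 = Σ v_i α_i^2 r_i = 12·10·2 + 1·1·1 + 1·3·0 + 7·9·2 + 5·12·5 = 667 ≡ 4.
  S = (12, 10, 4) ≠ 0, so r is not a codeword (an error is present).
Step 3: locate the error. For a single error e at position i, S_ℓ = v_i·e·α_i^ℓ, so α_err = S_1/S_0.
  S_0^{−1} = 12^{−1} = 12 (mod 13), so α_err = 10·12 = 120 ≡ 3 = α_4. Error position i = 4.
  Consistency check: S_2/S_1 = 4·4 = 16 ≡ 3 = α_err ✓ (single-error assumption holds).
Step 4: error magnitude e = S_0/v_4 = S_0·∏_{j≠4}(α_4 − α_j) = 12·2 = 24 ≡ 11 (mod 13).
Step 5: correct position 4: c_4 = r_4 − e = 2 − 11 ≡ 4 (mod 13). Hence c = [2, 1, 0, 4, 5].
  Check: interpolating c through the α_i gives m(x) = 6 + 8·x (degree < 2) with m(α_i) = c_i for every i, so c is indeed a codeword.


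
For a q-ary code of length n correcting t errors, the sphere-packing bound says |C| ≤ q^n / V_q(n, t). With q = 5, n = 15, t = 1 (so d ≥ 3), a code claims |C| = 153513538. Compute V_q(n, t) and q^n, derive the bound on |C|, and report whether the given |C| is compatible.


V_q(n, t) = 61, q^n = 30517578125, Hamming bound = 500288165, |C| = 153513538 ≤ bound (satisfied).

Step 1: Compute V_q(n, t) = Σ_{j=0}^1 C(n, j) (q−1)^j.
  j = 0: C(15,0)·(4)^0 = 1·1 = 1.
  j = 1: C(15,1)·(4)^1 = 15·4 = 60.
  V_q(n, t) = 1 + 60 = 61.
Step 2: q^n = 5^15 = 30517578125.
Step 3: Hamming bound ⌊q^n / V_q(n,t)⌋ = ⌊30517578125/61⌋ = 500288165.
Step 4: Compare |C| = 153513538 to 500288165: satisfied.
The claimed |C| lies below the Hamming bound.


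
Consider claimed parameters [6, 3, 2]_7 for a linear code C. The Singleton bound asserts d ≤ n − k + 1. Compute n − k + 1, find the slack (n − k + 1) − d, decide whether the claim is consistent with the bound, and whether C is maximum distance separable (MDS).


Singleton RHS = n − k + 1 = 4, slack = 2, bound satisfied, not MDS.

Singleton bound: d ≤ n − k + 1.
Here n = 6, k = 3, so n − k + 1 = 4.
Given d = 2, check d ≤ 4: YES.
Slack = (n − k + 1) − d = 2.
The code is NOT MDS (slack = 2 > 0).
Description: the claimed parameters are [6, 3, 2]_7; such a code would be non-MDS.


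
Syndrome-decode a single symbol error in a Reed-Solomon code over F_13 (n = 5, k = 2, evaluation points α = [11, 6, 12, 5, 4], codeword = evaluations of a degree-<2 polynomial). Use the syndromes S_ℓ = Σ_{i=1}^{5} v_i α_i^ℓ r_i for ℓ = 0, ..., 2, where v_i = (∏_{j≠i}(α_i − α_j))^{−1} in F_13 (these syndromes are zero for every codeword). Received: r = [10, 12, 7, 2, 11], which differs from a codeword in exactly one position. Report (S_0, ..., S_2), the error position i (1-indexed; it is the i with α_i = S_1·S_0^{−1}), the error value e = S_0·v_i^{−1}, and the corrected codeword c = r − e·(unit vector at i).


S = (4, 3, 12), error at position 5, error magnitude e = 6, c = [10, 12, 7, 2, 5].

Step 1: column multipliers v_i = (∏_{j≠i}(α_i − α_j))^{−1} mod 13.
  i = 1 (α = 11): (11−6)(11−12)(11−5)(11−4) = 5·(−1)·6·7 = −210 ≡ 11, so v_1 = 11^{−1} = 6 (mod 13).
  i = 2 (α = 6): (6−11)(6−12)(6−5)(6−4) = (−5)·(−6)·1·2 = 60 ≡ 8, so v_2 = 8^{−1} = 5 (mod 13).
  i = 3 (α = 12): (12−11)(12−6)(12−5)(12−4) = 1·6·7·8 = 336 ≡ 11, so v_3 = 11^{−1} = 6 (mod 13).
  i = 4 (α = 5): (5−11)(5−6)(5−12)(5−4) = (−6)·(−1)·(−7)·1 = −42 ≡ 10, so v_4 = 10^{−1} = 4 (mod 13).
  i = 5 (α = 4): (4−11)(4−6)(4−12)(4−5) = (−7)·(−2)·(−8)·(−1) = 112 ≡ 8, so v_5 = 8^{−1} = 5 (mod 13).
  v = [6, 5, 6, 4, 5].
Step 2: syndromes of r = [10, 12, 7, 2, 11] (all sums mod 13).
  S_0 = Σ v_i r_i = 6·10 + 5·12 + 6·7 + 4·2 + 5·11 = 225 ≡ 4.
  S_1 = Σ v_i α_i r_i = 6·11·10 + 5·6·12 + 6·12·7 + 4·5·2 + 5·4·11 = 1784 ≡ 3.
  α_i^2 mod 13 = [4, 10, 1, 12, 3].
  S_2 = Σ v_i α_i^2 r_i = 6·4·10 + 5·10·12 + 6·1·7 + 4·12·2 + 5·3·11 = 1143 ≡ 12.
  S = (4, 3, 12) ≠ 0, so r is not a codeword (an error is present).
Step 3: locate the error. For a single error e at position i, S_ℓ = v_i·e·α_i^ℓ, so α_err = S_1/S_0.
  S_0^{−1} = 4^{−1} = 10 (mod 13), so α_err = 3·10 = 30 ≡ 4 = α_5. Error position i = 5.
  Consistency check: S_2/S_1 = 12·9 = 108 ≡ 4 = α_err ✓ (single-error assumption holds).
Step 4: error magnitude e = S_0/v_5 = S_0·∏_{j≠5}(α_5 − α_j) = 4·8 = 32 ≡ 6 (mod 13).
Step 5: correct position 5: c_5 = r_5 − e = 11 − 6 ≡ 5 (mod 13). Hence c = [10, 12, 7, 2, 5].
  Check: interpolating c through the α_i gives m(x) = 4 + 10·x (degree < 2) with m(α_i) = c_i for every i, so c is indeed a codeword.


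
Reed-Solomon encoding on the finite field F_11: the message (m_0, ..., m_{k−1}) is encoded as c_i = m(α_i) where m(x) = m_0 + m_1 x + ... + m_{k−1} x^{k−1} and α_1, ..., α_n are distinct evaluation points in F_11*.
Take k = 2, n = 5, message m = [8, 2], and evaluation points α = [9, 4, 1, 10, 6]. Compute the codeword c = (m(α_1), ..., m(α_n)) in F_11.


c = [4, 5, 10, 6, 9]

Message polynomial: m(x) = 8 + 2·x (mod 11).
For each evaluation point α_i, compute m(α_i) mod 11:
  α_1 = 9: Horner steps 2 → 4, so m(9) = 4.
  α_2 = 4: Horner steps 2 → 5, so m(4) = 5.
  α_3 = 1: Horner steps 2 → 10, so m(1) = 10.
  α_4 = 10: Horner steps 2 → 6, so m(10) = 6.
  α_5 = 6: Horner steps 2 → 9, so m(6) = 9.
Codeword c = [4, 5, 10, 6, 9] ∈ F_11^5.


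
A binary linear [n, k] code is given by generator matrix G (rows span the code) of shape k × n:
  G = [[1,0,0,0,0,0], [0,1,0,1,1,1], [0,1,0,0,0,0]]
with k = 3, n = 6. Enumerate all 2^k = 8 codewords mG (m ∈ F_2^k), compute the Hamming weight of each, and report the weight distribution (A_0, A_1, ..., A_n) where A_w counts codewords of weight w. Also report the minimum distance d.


Weight distribution: A_0 = 1, A_1 = 2, A_2 = 1, A_3 = 1, A_4 = 2, A_5 = 1. Minimum distance d = 1.

Enumerate all 2^3 = 8 messages m ∈ F_2^3.
For each, compute codeword c = mG in F_2^6, then tally its weight.
  m = 000 → c = 000000, weight = 0.
  m = 100 → c = 100000, weight = 1.
  m = 010 → c = 010111, weight = 4.
  m = 110 → c = 110111, weight = 5.
  m = 001 → c = 010000, weight = 1.
  m = 101 → c = 110000, weight = 2.
  m = 011 → c = 000111, weight = 3.
  m = 111 → c = 100111, weight = 4.
Tally weights:
  weight 0: 1 codewords.
  weight 1: 2 codewords.
  weight 2: 1 codewords.
  weight 3: 1 codewords.
  weight 4: 2 codewords.
  weight 5: 1 codewords.
Minimum distance d = smallest w > 0 with A_w > 0 = 1.
Sanity: Σ A_w = 8 = 2^3 = 8 ✓.


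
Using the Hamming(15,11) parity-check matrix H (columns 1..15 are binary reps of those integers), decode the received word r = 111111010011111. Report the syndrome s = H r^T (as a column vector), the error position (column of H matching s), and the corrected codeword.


s = (0, 1, 0, 0)^T, error position = 4, corrected codeword c = 111011010011111

Compute s = H r^T mod 2 one row at a time:
  s_1 = 1 + 0 + 0 + 1 + 1 + 1 + 1 + 1 = 6 ≡ 0 (mod 2).
  s_2 = 1 + 1 + 1 + 0 + 1 + 1 + 1 + 1 = 7 ≡ 1 (mod 2).
  s_3 = 1 + 1 + 1 + 0 + 0 + 1 + 1 + 1 = 6 ≡ 0 (mod 2).
  s_4 = 1 + 1 + 1 + 0 + 0 + 1 + 1 + 1 = 6 ≡ 0 (mod 2).
s = (0, 1, 0, 0)^T — this equals column 4 of H (binary 0100), so error is at position 4.
Correct: flip bit 4 of r = 111111010011111 to get c = 111011010011111.


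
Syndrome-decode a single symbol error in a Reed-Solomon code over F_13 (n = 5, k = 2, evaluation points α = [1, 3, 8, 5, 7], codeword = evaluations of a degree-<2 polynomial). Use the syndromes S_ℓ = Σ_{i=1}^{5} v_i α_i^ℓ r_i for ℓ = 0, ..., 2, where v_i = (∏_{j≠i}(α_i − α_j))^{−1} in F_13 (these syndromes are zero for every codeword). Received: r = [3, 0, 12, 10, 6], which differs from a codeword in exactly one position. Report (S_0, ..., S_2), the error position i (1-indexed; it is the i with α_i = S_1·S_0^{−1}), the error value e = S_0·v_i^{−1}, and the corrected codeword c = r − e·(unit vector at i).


S = (3, 8, 4), error at position 5, error magnitude e = 12, c = [3, 0, 12, 10, 7].

Step 1: column multipliers v_i = (∏_{j≠i}(α_i − α_j))^{−1} mod 13.
  i = 1 (α = 1): (1−3)(1−8)(1−5)(1−7) = (−2)·(−7)·(−4)·(−6) = 336 ≡ 11, so v_1 = 11^{−1} = 6 (mod 13).
  i = 2 (α = 3): (3−1)(3−8)(3−5)(3−7) = 2·(−5)·(−2)·(−4) = −80 ≡ 11, so v_2 = 11^{−1} = 6 (mod 13).
  i = 3 (α = 8): (8−1)(8−3)(8−5)(8−7) = 7·5·3·1 = 105 ≡ 1, so v_3 = 1^{−1} = 1 (mod 13).
  i = 4 (α = 5): (5−1)(5−3)(5−8)(5−7) = 4·2·(−3)·(−2) = 48 ≡ 9, so v_4 = 9^{−1} = 3 (mod 13).
  i = 5 (α = 7): (7−1)(7−3)(7−8)(7−5) = 6·4·(−1)·2 = −48 ≡ 4, so v_5 = 4^{−1} = 10 (mod 13).
  v = [6, 6, 1, 3, 10].
Step 2: syndromes of r = [3, 0, 12, 10, 6] (all sums mod 13).
  S_0 = Σ v_i r_i = 6·3 + 6·0 + 1·12 + 3·10 + 10·6 = 120 ≡ 3.
  S_1 = Σ v_i α_i r_i = 6·1·3 + 6·3·0 + 1·8·12 + 3·5·10 + 10·7·6 = 684 ≡ 8.
  α_i^2 mod 13 = [1, 9, 12, 12, 10].
  S_2 = Σ v_i α_i^2 r_i = 6·1·3 + 6·9·0 + 1·12·12 + 3·12·10 + 10·10·6 = 1122 ≡ 4.
  S = (3, 8, 4) ≠ 0, so r is not a codeword (an error is present).
Step 3: locate the error. For a single error e at position i, S_ℓ = v_i·e·α_i^ℓ, so α_err = S_1/S_0.
  S_0^{−1} = 3^{−1} = 9 (mod 13), so α_err = 8·9 = 72 ≡ 7 = α_5. Error position i = 5.
  Consistency check: S_2/S_1 = 4·5 = 20 ≡ 7 = α_err ✓ (single-error assumption holds).
Step 4: error magnitude e = S_0/v_5 = S_0·∏_{j≠5}(α_5 − α_j) = 3·4 = 12 ≡ 12 (mod 13).
Step 5: correct position 5: c_5 = r_5 − e = 6 − 12 ≡ 7 (mod 13). Hence c = [3, 0, 12, 10, 7].
  Check: interpolating c through the α_i gives m(x) = 11 + 5·x (degree < 2) with m(α_i) = c_i for every i, so c is indeed a codeword.


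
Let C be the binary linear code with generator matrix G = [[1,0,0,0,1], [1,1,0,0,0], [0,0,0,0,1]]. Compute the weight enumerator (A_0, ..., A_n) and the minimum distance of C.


Weight distribution: A_0 = 1, A_1 = 3, A_2 = 3, A_3 = 1. Minimum distance d = 1.

Enumerate all 2^3 = 8 messages m ∈ F_2^3.
For each, compute codeword c = mG in F_2^5, then tally its weight.
  m = 000 → c = 00000, weight = 0.
  m = 100 → c = 10001, weight = 2.
  m = 010 → c = 11000, weight = 2.
  m = 110 → c = 01001, weight = 2.
  m = 001 → c = 00001, weight = 1.
  m = 101 → c = 10000, weight = 1.
  m = 011 → c = 11001, weight = 3.
  m = 111 → c = 01000, weight = 1.
Tally weights:
  weight 0: 1 codewords.
  weight 1: 3 codewords.
  weight 2: 3 codewords.
  weight 3: 1 codewords.
Minimum distance d = smallest w > 0 with A_w > 0 = 1.
Sanity: Σ A_w = 8 = 2^3 = 8 ✓.


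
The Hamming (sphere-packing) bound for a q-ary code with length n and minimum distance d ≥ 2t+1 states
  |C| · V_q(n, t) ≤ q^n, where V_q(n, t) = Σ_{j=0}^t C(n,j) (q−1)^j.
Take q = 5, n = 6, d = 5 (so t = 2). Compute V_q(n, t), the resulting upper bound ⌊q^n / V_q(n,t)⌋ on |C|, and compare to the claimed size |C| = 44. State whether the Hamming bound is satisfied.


V_q(n, t) = 265, q^n = 15625, Hamming bound = 58, |C| = 44 ≤ bound (satisfied).

Step 1: Compute V_q(n, t) = Σ_{j=0}^2 C(n, j) (q−1)^j.
  j = 0: C(6,0)·(4)^0 = 1·1 = 1.
  j = 1: C(6,1)·(4)^1 = 6·4 = 24.
  j = 2: C(6,2)·(4)^2 = 15·16 = 240.
  V_q(n, t) = 1 + 24 + 240 = 265.
Step 2: q^n = 5^6 = 15625.
Step 3: Hamming bound ⌊q^n / V_q(n,t)⌋ = ⌊15625/265⌋ = 58.
Step 4: Compare |C| = 44 to 58: satisfied.
The claimed |C| lies below the Hamming bound.


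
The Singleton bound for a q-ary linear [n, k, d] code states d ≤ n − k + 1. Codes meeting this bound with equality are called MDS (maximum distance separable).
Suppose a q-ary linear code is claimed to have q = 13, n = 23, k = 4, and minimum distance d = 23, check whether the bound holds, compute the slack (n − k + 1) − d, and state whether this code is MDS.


Singleton RHS = n − k + 1 = 20, slack = -3, bound violated (no such code; not MDS).

Singleton bound: d ≤ n − k + 1.
Here n = 23, k = 4, so n − k + 1 = 20.
Given d = 23, check d ≤ 20: NO.
Slack = (n − k + 1) − d = -3.
The slack is negative: d = 23 exceeds n − k + 1 = 20 by 3, so the Singleton bound is violated and no linear [23, 4, 23]_13 code can exist. In particular it is not MDS (MDS requires d = n − k + 1 exactly).
Description: the claimed parameters are [23, 4, 23]_13; such a code would be impossible (violates the Singleton bound).


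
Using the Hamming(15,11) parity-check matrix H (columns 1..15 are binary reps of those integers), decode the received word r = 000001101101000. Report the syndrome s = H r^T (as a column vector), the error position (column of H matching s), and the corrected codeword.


s = (1, 1, 1, 0)^T, error position = 14, corrected codeword c = 000001101101010

Compute s = H r^T mod 2 one row at a time:
  s_1 = 0 + 1 + 1 + 0 + 1 + 0 + 0 + 0 = 3 ≡ 1 (mod 2).
  s_2 = 0 + 0 + 1 + 1 + 1 + 0 + 0 + 0 = 3 ≡ 1 (mod 2).
  s_3 = 0 + 0 + 1 + 1 + 1 + 0 + 0 + 0 = 3 ≡ 1 (mod 2).
  s_4 = 0 + 0 + 0 + 1 + 1 + 0 + 0 + 0 = 2 ≡ 0 (mod 2).
s = (1, 1, 1, 0)^T — this equals column 14 of H (binary 1110), so error is at position 14.
Correct: flip bit 14 of r = 000001101101000 to get c = 000001101101010.


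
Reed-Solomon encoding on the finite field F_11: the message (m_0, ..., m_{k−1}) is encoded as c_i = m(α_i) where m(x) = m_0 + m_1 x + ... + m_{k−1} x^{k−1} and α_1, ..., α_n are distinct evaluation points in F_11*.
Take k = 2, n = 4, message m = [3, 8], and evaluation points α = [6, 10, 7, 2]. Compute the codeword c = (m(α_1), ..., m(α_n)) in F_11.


c = [7, 6, 4, 8]

Message polynomial: m(x) = 3 + 8·x (mod 11).
For each evaluation point α_i, compute m(α_i) mod 11:
  α_1 = 6: Horner steps 8 → 7, so m(6) = 7.
  α_2 = 10: Horner steps 8 → 6, so m(10) = 6.
  α_3 = 7: Horner steps 8 → 4, so m(7) = 4.
  α_4 = 2: Horner steps 8 → 8, so m(2) = 8.
Codeword c = [7, 6, 4, 8] ∈ F_11^4.


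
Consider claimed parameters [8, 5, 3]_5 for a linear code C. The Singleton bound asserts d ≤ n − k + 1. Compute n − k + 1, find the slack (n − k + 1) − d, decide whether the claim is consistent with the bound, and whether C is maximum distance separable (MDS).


Singleton RHS = n − k + 1 = 4, slack = 1, bound satisfied, not MDS.

Singleton bound: d ≤ n − k + 1.
Here n = 8, k = 5, so n − k + 1 = 4.
Given d = 3, check d ≤ 4: YES.
Slack = (n − k + 1) − d = 1.
The code is NOT MDS (slack = 1 > 0).
Description: the claimed parameters are [8, 5, 3]_5; such a code would be non-MDS.


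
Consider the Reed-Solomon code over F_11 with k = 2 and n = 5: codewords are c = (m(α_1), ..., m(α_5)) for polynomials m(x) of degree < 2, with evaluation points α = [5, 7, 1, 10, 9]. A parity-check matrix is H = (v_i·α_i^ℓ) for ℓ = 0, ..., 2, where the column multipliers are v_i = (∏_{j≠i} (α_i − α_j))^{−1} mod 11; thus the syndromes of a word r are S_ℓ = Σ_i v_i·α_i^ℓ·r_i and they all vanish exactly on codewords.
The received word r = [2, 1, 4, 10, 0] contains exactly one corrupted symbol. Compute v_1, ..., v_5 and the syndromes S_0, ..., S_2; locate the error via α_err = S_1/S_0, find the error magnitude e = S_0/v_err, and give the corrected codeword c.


S = (9, 2, 9), error at position 4, error magnitude e = 5, c = [2, 1, 4, 5, 0].

Step 1: column multipliers v_i = (∏_{j≠i}(α_i − α_j))^{−1} mod 11.
  i = 1 (α = 5): (5−7)(5−1)(5−10)(5−9) = (−2)·4·(−5)·(−4) = −160 ≡ 5, so v_1 = 5^{−1} = 9 (mod 11).
  i = 2 (α = 7): (7−5)(7−1)(7−10)(7−9) = 2·6·(−3)·(−2) = 72 ≡ 6, so v_2 = 6^{−1} = 2 (mod 11).
  i = 3 (α = 1): (1−5)(1−7)(1−10)(1−9) = (−4)·(−6)·(−9)·(−8) = 1728 ≡ 1, so v_3 = 1^{−1} = 1 (mod 11).
  i = 4 (α = 10): (10−5)(10−7)(10−1)(10−9) = 5·3·9·1 = 135 ≡ 3, so v_4 = 3^{−1} = 4 (mod 11).
  i = 5 (α = 9): (9−5)(9−7)(9−1)(9−10) = 4·2·8·(−1) = −64 ≡ 2, so v_5 = 2^{−1} = 6 (mod 11).
  v = [9, 2, 1, 4, 6].
Step 2: syndromes of r = [2, 1, 4, 10, 0] (all sums mod 11).
  S_0 = Σ v_i r_i = 9·2 + 2·1 + 1·4 + 4·10 + 6·0 = 64 ≡ 9.
  S_1 = Σ v_i α_i r_i = 9·5·2 + 2·7·1 + 1·1·4 + 4·10·10 + 6·9·0 = 508 ≡ 2.
  α_i^2 mod 11 = [3, 5, 1, 1, 4].
  S_2 = Σ v_i α_i^2 r_i = 9·3·2 + 2·5·1 + 1·1·4 + 4·1·10 + 6·4·0 = 108 ≡ 9.
  S = (9, 2, 9) ≠ 0, so r is not a codeword (an error is present).
Step 3: locate the error. For a single error e at position i, S_ℓ = v_i·e·α_i^ℓ, so α_err = S_1/S_0.
  S_0^{−1} = 9^{−1} = 5 (mod 11), so α_err = 2·5 = 10 ≡ 10 = α_4. Error position i = 4.
  Consistency check: S_2/S_1 = 9·6 = 54 ≡ 10 = α_err ✓ (single-error assumption holds).
Step 4: error magnitude e = S_0/v_4 = S_0·∏_{j≠4}(α_4 − α_j) = 9·3 = 27 ≡ 5 (mod 11).
Step 5: correct position 4: c_4 = r_4 − e = 10 − 5 ≡ 5 (mod 11). Hence c = [2, 1, 4, 5, 0].
  Check: interpolating c through the α_i gives m(x) = 10 + 5·x (degree < 2) with m(α_i) = c_i for every i, so c is indeed a codeword.


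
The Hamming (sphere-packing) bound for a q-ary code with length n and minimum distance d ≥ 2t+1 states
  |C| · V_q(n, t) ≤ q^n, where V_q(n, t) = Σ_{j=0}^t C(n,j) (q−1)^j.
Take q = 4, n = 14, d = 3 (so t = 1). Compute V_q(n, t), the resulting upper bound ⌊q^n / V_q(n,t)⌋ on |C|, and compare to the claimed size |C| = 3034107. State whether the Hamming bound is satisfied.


V_q(n, t) = 43, q^n = 268435456, Hamming bound = 6242685, |C| = 3034107 ≤ bound (satisfied).

Step 1: Compute V_q(n, t) = Σ_{j=0}^1 C(n, j) (q−1)^j.
  j = 0: C(14,0)·(3)^0 = 1·1 = 1.
  j = 1: C(14,1)·(3)^1 = 14·3 = 42.
  V_q(n, t) = 1 + 42 = 43.
Step 2: q^n = 4^14 = 268435456.
Step 3: Hamming bound ⌊q^n / V_q(n,t)⌋ = ⌊268435456/43⌋ = 6242685.
Step 4: Compare |C| = 3034107 to 6242685: satisfied.
The claimed |C| lies below the Hamming bound.


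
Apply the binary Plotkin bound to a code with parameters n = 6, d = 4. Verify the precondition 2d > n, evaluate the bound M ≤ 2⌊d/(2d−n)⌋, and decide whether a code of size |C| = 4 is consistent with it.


Plotkin bound M ≤ 4; given |C| = 4 ≤ bound (satisfied).

Check applicability: 2d = 8, n = 6.
2d − n = 2 > 0, so Plotkin applies.
Compute d/(2d−n) = 4/2 ≈ 2.0000.
⌊d/(2d−n)⌋ = 2.
Plotkin bound: M ≤ 2·2 = 4.
Given |C| = 4, check: satisfied.
This |C| is at the Plotkin bound.


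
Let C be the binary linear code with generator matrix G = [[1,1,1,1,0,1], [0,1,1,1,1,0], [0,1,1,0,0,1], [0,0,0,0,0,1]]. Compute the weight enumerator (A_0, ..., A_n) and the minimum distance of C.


Weight distribution: A_0 = 1, A_1 = 1, A_2 = 4, A_3 = 4, A_4 = 3, A_5 = 3. Minimum distance d = 1.

Enumerate all 2^4 = 16 messages m ∈ F_2^4.
For each, compute codeword c = mG in F_2^6, then tally its weight.
  m = 0000 → c = 000000, weight = 0.
  m = 1000 → c = 111101, weight = 5.
  m = 0100 → c = 011110, weight = 4.
  m = 1100 → c = 100011, weight = 3.
  m = 0010 → c = 011001, weight = 3.
  m = 1010 → c = 100100, weight = 2.
  m = 0110 → c = 000111, weight = 3.
  m = 1110 → c = 111010, weight = 4.
  m = 0001 → c = 000001, weight = 1.
  m = 1001 → c = 111100, weight = 4.
  m = 0101 → c = 011111, weight = 5.
  m = 1101 → c = 100010, weight = 2.
  m = 0011 → c = 011000, weight = 2.
  m = 1011 → c = 100101, weight = 3.
  m = 0111 → c = 000110, weight = 2.
  m = 1111 → c = 111011, weight = 5.
Tally weights:
  weight 0: 1 codewords.
  weight 1: 1 codewords.
  weight 2: 4 codewords.
  weight 3: 4 codewords.
  weight 4: 3 codewords.
  weight 5: 3 codewords.
Minimum distance d = smallest w > 0 with A_w > 0 = 1.
Sanity: Σ A_w = 16 = 2^4 = 16 ✓.


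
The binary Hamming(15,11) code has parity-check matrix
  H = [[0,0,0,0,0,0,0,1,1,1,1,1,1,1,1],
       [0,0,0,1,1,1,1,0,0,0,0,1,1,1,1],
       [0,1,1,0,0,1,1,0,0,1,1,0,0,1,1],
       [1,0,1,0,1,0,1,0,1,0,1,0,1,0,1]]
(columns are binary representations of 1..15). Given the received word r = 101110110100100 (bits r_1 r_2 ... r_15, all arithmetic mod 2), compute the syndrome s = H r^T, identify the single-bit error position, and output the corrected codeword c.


s = (1, 0, 1, 1)^T, error position = 11, corrected codeword c = 101110110110100

Compute s = H r^T mod 2 one row at a time:
  s_1 = 1 + 0 + 1 + 0 + 0 + 1 + 0 + 0 = 3 ≡ 1 (mod 2).
  s_2 = 1 + 1 + 0 + 1 + 0 + 1 + 0 + 0 = 4 ≡ 0 (mod 2).
  s_3 = 0 + 1 + 0 + 1 + 1 + 0 + 0 + 0 = 3 ≡ 1 (mod 2).
  s_4 = 1 + 1 + 1 + 1 + 0 + 0 + 1 + 0 = 5 ≡ 1 (mod 2).
s = (1, 0, 1, 1)^T — this equals column 11 of H (binary 1011), so error is at position 11.
Correct: flip bit 11 of r = 101110110100100 to get c = 101110110110100.


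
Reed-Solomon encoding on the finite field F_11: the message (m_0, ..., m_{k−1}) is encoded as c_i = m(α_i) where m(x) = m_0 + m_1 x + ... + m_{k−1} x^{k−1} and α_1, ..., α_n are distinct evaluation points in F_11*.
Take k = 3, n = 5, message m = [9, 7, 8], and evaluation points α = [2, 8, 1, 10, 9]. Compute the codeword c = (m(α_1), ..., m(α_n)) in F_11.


c = [0, 5, 2, 10, 5]

Message polynomial: m(x) = 9 + 7·x + 8·x^2 (mod 11).
For each evaluation point α_i, compute m(α_i) mod 11:
  α_1 = 2: Horner steps 8 → 1 → 0, so m(2) = 0.
  α_2 = 8: Horner steps 8 → 5 → 5, so m(8) = 5.
  α_3 = 1: Horner steps 8 → 4 → 2, so m(1) = 2.
  α_4 = 10: Horner steps 8 → 10 → 10, so m(10) = 10.
  α_5 = 9: Horner steps 8 → 2 → 5, so m(9) = 5.
Codeword c = [0, 5, 2, 10, 5] ∈ F_11^5.


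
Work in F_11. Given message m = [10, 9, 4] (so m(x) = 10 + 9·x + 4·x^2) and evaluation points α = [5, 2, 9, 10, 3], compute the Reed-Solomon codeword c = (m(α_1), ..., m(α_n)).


c = [1, 0, 8, 5, 7]

Message polynomial: m(x) = 10 + 9·x + 4·x^2 (mod 11).
For each evaluation point α_i, compute m(α_i) mod 11:
  α_1 = 5: Horner steps 4 → 7 → 1, so m(5) = 1.
  α_2 = 2: Horner steps 4 → 6 → 0, so m(2) = 0.
  α_3 = 9: Horner steps 4 → 1 → 8, so m(9) = 8.
  α_4 = 10: Horner steps 4 → 5 → 5, so m(10) = 5.
  α_5 = 3: Horner steps 4 → 10 → 7, so m(3) = 7.
Codeword c = [1, 0, 8, 5, 7] ∈ F_11^5.


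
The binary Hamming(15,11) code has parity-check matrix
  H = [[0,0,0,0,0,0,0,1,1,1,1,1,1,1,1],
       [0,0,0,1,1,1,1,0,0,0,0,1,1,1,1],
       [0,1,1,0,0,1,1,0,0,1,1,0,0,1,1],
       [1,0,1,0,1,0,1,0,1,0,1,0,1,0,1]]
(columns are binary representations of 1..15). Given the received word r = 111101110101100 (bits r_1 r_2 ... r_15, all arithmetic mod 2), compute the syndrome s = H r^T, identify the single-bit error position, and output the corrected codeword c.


s = (0, 1, 1, 0)^T, error position = 6, corrected codeword c = 111100110101100

Compute s = H r^T mod 2 one row at a time:
  s_1 = 1 + 0 + 1 + 0 + 1 + 1 + 0 + 0 = 4 ≡ 0 (mod 2).
  s_2 = 1 + 0 + 1 + 1 + 1 + 1 + 0 + 0 = 5 ≡ 1 (mod 2).
  s_3 = 1 + 1 + 1 + 1 + 1 + 0 + 0 + 0 = 5 ≡ 1 (mod 2).
  s_4 = 1 + 1 + 0 + 1 + 0 + 0 + 1 + 0 = 4 ≡ 0 (mod 2).
s = (0, 1, 1, 0)^T — this equals column 6 of H (binary 0110), so error is at position 6.
Correct: flip bit 6 of r = 111101110101100 to get c = 111100110101100.


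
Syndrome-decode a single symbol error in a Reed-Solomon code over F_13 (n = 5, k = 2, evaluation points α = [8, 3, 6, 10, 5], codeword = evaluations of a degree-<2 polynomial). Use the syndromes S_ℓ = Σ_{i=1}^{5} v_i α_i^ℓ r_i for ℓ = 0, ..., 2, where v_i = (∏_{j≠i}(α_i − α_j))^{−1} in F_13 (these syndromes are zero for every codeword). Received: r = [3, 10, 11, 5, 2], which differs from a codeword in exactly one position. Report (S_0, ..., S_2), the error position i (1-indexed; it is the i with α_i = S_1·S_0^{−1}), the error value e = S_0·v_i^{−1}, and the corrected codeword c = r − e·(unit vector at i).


S = (7, 5, 11), error at position 4, error magnitude e = 10, c = [3, 10, 11, 8, 2].

Step 1: column multipliers v_i = (∏_{j≠i}(α_i − α_j))^{−1} mod 13.
  i = 1 (α = 8): (8−3)(8−6)(8−10)(8−5) = 5·2·(−2)·3 = −60 ≡ 5, so v_1 = 5^{−1} = 8 (mod 13).
  i = 2 (α = 3): (3−8)(3−6)(3−10)(3−5) = (−5)·(−3)·(−7)·(−2) = 210 ≡ 2, so v_2 = 2^{−1} = 7 (mod 13).
  i = 3 (α = 6): (6−8)(6−3)(6−10)(6−5) = (−2)·3·(−4)·1 = 24 ≡ 11, so v_3 = 11^{−1} = 6 (mod 13).
  i = 4 (α = 10): (10−8)(10−3)(10−6)(10−5) = 2·7·4·5 = 280 ≡ 7, so v_4 = 7^{−1} = 2 (mod 13).
  i = 5 (α = 5): (5−8)(5−3)(5−6)(5−10) = (−3)·2·(−1)·(−5) = −30 ≡ 9, so v_5 = 9^{−1} = 3 (mod 13).
  v = [8, 7, 6, 2, 3].
Step 2: syndromes of r = [3, 10, 11, 5, 2] (all sums mod 13).
  S_0 = Σ v_i r_i = 8·3 + 7·10 + 6·11 + 2·5 + 3·2 = 176 ≡ 7.
  S_1 = Σ v_i α_i r_i = 8·8·3 + 7·3·10 + 6·6·11 + 2·10·5 + 3·5·2 = 928 ≡ 5.
  α_i^2 mod 13 = [12, 9, 10, 9, 12].
  S_2 = Σ v_i α_i^2 r_i = 8·12·3 + 7·9·10 + 6·10·11 + 2·9·5 + 3·12·2 = 1740 ≡ 11.
  S = (7, 5, 11) ≠ 0, so r is not a codeword (an error is present).
Step 3: locate the error. For a single error e at position i, S_ℓ = v_i·e·α_i^ℓ, so α_err = S_1/S_0.
  S_0^{−1} = 7^{−1} = 2 (mod 13), so α_err = 5·2 = 10 ≡ 10 = α_4. Error position i = 4.
  Consistency check: S_2/S_1 = 11·8 = 88 ≡ 10 = α_err ✓ (single-error assumption holds).
Step 4: error magnitude e = S_0/v_4 = S_0·∏_{j≠4}(α_4 − α_j) = 7·7 = 49 ≡ 10 (mod 13).
Step 5: correct position 4: c_4 = r_4 − e = 5 − 10 ≡ 8 (mod 13). Hence c = [3, 10, 11, 8, 2].
  Check: interpolating c through the α_i gives m(x) = 9 + 9·x (degree < 2) with m(α_i) = c_i for every i, so c is indeed a codeword.


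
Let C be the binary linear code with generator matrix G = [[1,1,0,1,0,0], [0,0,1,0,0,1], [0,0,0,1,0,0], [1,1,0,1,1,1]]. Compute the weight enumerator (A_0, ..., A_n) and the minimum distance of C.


Weight distribution: A_0 = 1, A_1 = 1, A_2 = 4, A_3 = 4, A_4 = 3, A_5 = 3. Minimum distance d = 1.

Enumerate all 2^4 = 16 messages m ∈ F_2^4.
For each, compute codeword c = mG in F_2^6, then tally its weight.
  m = 0000 → c = 000000, weight = 0.
  m = 1000 → c = 110100, weight = 3.
  m = 0100 → c = 001001, weight = 2.
  m = 1100 → c = 111101, weight = 5.
  m = 0010 → c = 000100, weight = 1.
  m = 1010 → c = 110000, weight = 2.
  m = 0110 → c = 001101, weight = 3.
  m = 1110 → c = 111001, weight = 4.
  m = 0001 → c = 110111, weight = 5.
  m = 1001 → c = 000011, weight = 2.
  m = 0101 → c = 111110, weight = 5.
  m = 1101 → c = 001010, weight = 2.
  m = 0011 → c = 110011, weight = 4.
  m = 1011 → c = 000111, weight = 3.
  m = 0111 → c = 111010, weight = 4.
  m = 1111 → c = 001110, weight = 3.
Tally weights:
  weight 0: 1 codewords.
  weight 1: 1 codewords.
  weight 2: 4 codewords.
  weight 3: 4 codewords.
  weight 4: 3 codewords.
  weight 5: 3 codewords.
Minimum distance d = smallest w > 0 with A_w > 0 = 1.
Sanity: Σ A_w = 16 = 2^4 = 16 ✓.


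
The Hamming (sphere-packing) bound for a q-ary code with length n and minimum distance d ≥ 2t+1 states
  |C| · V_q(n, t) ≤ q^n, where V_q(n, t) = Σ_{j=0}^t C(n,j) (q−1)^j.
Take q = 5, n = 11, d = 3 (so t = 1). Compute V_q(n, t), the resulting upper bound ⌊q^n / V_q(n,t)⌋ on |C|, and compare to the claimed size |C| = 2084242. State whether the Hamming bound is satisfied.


V_q(n, t) = 45, q^n = 48828125, Hamming bound = 1085069, |C| = 2084242 > bound (violated).

Step 1: Compute V_q(n, t) = Σ_{j=0}^1 C(n, j) (q−1)^j.
  j = 0: C(11,0)·(4)^0 = 1·1 = 1.
  j = 1: C(11,1)·(4)^1 = 11·4 = 44.
  V_q(n, t) = 1 + 44 = 45.
Step 2: q^n = 5^11 = 48828125.
Step 3: Hamming bound ⌊q^n / V_q(n,t)⌋ = ⌊48828125/45⌋ = 1085069.
Step 4: Compare |C| = 2084242 to 1085069: violated.
The claimed |C| lies above the Hamming bound, so no 5-ary code of length 11 with d ≥ 3 can have 2084242 codewords.


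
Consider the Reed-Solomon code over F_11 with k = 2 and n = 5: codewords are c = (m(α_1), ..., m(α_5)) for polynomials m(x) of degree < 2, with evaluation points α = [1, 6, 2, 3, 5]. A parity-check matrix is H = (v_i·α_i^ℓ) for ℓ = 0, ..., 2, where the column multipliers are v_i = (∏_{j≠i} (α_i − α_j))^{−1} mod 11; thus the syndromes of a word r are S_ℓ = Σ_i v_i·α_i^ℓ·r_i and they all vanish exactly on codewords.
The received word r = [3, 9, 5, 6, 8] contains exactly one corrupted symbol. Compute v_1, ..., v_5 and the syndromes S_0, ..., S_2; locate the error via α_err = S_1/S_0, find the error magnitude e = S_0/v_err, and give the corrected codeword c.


S = (3, 3, 3), error at position 1, error magnitude e = 10, c = [4, 9, 5, 6, 8].

Step 1: column multipliers v_i = (∏_{j≠i}(α_i − α_j))^{−1} mod 11.
  i = 1 (α = 1): (1−6)(1−2)(1−3)(1−5) = (−5)·(−1)·(−2)·(−4) = 40 ≡ 7, so v_1 = 7^{−1} = 8 (mod 11).
  i = 2 (α = 6): (6−1)(6−2)(6−3)(6−5) = 5·4·3·1 = 60 ≡ 5, so v_2 = 5^{−1} = 9 (mod 11).
  i = 3 (α = 2): (2−1)(2−6)(2−3)(2−5) = 1·(−4)·(−1)·(−3) = −12 ≡ 10, so v_3 = 10^{−1} = 10 (mod 11).
  i = 4 (α = 3): (3−1)(3−6)(3−2)(3−5) = 2·(−3)·1·(−2) = 12 ≡ 1, so v_4 = 1^{−1} = 1 (mod 11).
  i = 5 (α = 5): (5−1)(5−6)(5−2)(5−3) = 4·(−1)·3·2 = −24 ≡ 9, so v_5 = 9^{−1} = 5 (mod 11).
  v = [8, 9, 10, 1, 5].
Step 2: syndromes of r = [3, 9, 5, 6, 8] (all sums mod 11).
  S_0 = Σ v_i r_i = 8·3 + 9·9 + 10·5 + 1·6 + 5·8 = 201 ≡ 3.
  S_1 = Σ v_i α_i r_i = 8·1·3 + 9·6·9 + 10·2·5 + 1·3·6 + 5·5·8 = 828 ≡ 3.
  α_i^2 mod 11 = [1, 3, 4, 9, 3].
  S_2 = Σ v_i α_i^2 r_i = 8·1·3 + 9·3·9 + 10·4·5 + 1·9·6 + 5·3·8 = 641 ≡ 3.
  S = (3, 3, 3) ≠ 0, so r is not a codeword (an error is present).
Step 3: locate the error. For a single error e at position i, S_ℓ = v_i·e·α_i^ℓ, so α_err = S_1/S_0.
  S_0^{−1} = 3^{−1} = 4 (mod 11), so α_err = 3·4 = 12 ≡ 1 = α_1. Error position i = 1.
  Consistency check: S_2/S_1 = 3·4 = 12 ≡ 1 = α_err ✓ (single-error assumption holds).
Step 4: error magnitude e = S_0/v_1 = S_0·∏_{j≠1}(α_1 − α_j) = 3·7 = 21 ≡ 10 (mod 11).
Step 5: correct position 1: c_1 = r_1 − e = 3 − 10 ≡ 4 (mod 11). Hence c = [4, 9, 5, 6, 8].
  Check: interpolating c through the α_i gives m(x) = 3 + 1·x (degree < 2) with m(α_i) = c_i for every i, so c is indeed a codeword.


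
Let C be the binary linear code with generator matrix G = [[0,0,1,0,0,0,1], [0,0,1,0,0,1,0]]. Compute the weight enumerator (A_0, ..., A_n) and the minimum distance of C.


Weight distribution: A_0 = 1, A_2 = 3. Minimum distance d = 2.

Enumerate all 2^2 = 4 messages m ∈ F_2^2.
For each, compute codeword c = mG in F_2^7, then tally its weight.
  m = 00 → c = 0000000, weight = 0.
  m = 10 → c = 0010001, weight = 2.
  m = 01 → c = 0010010, weight = 2.
  m = 11 → c = 0000011, weight = 2.
Tally weights:
  weight 0: 1 codewords.
  weight 2: 3 codewords.
Minimum distance d = smallest w > 0 with A_w > 0 = 2.
Sanity: Σ A_w = 4 = 2^2 = 4 ✓.
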